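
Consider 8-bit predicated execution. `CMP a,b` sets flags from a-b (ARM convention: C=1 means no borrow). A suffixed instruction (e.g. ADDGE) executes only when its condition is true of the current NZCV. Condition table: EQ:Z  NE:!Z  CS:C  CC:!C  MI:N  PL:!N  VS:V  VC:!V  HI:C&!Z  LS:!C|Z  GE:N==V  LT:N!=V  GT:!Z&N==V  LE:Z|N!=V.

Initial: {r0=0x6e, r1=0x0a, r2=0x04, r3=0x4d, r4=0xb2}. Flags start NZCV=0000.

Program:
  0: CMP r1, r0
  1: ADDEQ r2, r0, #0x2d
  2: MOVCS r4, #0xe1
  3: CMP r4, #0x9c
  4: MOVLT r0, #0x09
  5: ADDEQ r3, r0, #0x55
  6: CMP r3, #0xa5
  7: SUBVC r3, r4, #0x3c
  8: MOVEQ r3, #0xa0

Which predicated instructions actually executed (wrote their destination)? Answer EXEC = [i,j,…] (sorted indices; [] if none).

0: ✓ CMP  NZCV=1000
1: · ADDEQ
2: · MOVCS
3: ✓ CMP  NZCV=0010
4: · MOVLT
5: · ADDEQ
6: ✓ CMP  NZCV=1001
7: · SUBVC
8: · MOVEQ

EXEC = []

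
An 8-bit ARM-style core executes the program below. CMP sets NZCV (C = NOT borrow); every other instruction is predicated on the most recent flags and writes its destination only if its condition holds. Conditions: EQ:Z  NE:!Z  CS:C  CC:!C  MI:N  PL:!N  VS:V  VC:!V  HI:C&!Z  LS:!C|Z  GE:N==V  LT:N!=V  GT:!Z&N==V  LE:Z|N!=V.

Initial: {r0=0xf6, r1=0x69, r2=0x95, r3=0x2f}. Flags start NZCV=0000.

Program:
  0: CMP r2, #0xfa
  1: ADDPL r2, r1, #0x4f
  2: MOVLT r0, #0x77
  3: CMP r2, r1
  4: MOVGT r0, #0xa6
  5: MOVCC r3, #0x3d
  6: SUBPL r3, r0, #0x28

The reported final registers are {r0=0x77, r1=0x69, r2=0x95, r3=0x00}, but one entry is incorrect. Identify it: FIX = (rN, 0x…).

FIX = (r3, 0x4f)

0: ✓ CMP  NZCV=1000
1: · ADDPL
2: ✓ MOVLT  r0←0x77
3: ✓ CMP  NZCV=0011
4: · MOVGT
5: · MOVCC
6: ✓ SUBPL  r3←0x4f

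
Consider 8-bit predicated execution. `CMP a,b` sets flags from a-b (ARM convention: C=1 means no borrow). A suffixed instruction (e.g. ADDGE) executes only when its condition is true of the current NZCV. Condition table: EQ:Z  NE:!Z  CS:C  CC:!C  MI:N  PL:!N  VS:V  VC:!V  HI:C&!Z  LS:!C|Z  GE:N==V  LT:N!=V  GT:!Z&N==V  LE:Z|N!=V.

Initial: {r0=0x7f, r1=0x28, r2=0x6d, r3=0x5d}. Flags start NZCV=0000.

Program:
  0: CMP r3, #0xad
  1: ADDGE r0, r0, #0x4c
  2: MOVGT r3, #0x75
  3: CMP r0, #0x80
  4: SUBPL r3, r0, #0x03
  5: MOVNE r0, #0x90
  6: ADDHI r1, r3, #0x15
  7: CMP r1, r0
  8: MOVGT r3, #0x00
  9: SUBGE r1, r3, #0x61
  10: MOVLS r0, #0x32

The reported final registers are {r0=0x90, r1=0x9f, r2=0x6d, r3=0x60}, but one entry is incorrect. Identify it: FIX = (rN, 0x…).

FIX = (r3, 0x00)

0: ✓ CMP  NZCV=1001
1: ✓ ADDGE  r0←0xcb
2: ✓ MOVGT  r3←0x75
3: ✓ CMP  NZCV=0010
4: ✓ SUBPL  r3←0xc8
5: ✓ MOVNE  r0←0x90
6: ✓ ADDHI  r1←0xdd
7: ✓ CMP  NZCV=0010
8: ✓ MOVGT  r3←0x00
9: ✓ SUBGE  r1←0x9f
10: · MOVLS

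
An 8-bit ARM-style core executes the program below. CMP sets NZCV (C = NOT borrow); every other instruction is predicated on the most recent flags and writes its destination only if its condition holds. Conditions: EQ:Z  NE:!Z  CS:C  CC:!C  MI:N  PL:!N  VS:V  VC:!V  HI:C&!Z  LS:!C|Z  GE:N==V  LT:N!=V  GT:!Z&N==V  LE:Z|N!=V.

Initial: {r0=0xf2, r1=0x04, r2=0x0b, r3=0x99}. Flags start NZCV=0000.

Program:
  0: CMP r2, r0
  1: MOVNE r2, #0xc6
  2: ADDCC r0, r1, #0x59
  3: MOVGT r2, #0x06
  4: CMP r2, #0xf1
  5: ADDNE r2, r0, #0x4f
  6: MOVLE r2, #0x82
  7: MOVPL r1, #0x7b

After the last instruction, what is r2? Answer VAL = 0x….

0: ✓ CMP  NZCV=0000
1: ✓ MOVNE  r2←0xc6
2: ✓ ADDCC  r0←0x5d
3: ✓ MOVGT  r2←0x06
4: ✓ CMP  NZCV=0000
5: ✓ ADDNE  r2←0xac
6: · MOVLE
7: ✓ MOVPL  r1←0x7b

VAL = 0xac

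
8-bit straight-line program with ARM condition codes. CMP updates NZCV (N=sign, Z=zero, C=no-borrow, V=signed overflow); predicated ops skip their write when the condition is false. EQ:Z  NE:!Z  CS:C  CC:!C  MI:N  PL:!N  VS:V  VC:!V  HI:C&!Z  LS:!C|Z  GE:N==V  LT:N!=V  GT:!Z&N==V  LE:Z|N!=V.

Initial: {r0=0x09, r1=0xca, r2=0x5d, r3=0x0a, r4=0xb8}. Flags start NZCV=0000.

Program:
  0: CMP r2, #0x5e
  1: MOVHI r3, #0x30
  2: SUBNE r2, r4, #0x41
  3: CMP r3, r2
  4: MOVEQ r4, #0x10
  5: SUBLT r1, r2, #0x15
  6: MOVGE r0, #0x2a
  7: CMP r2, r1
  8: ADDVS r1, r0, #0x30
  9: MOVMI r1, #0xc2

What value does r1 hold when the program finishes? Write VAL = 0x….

[0] flags=1000 → (cmp)
[1] flags=1000 HI?F → skip
[2] flags=1000 NE?T → r2=0x77
[3] flags=1000 → (cmp)
[4] flags=1000 EQ?F → skip
[5] flags=1000 LT?T → r1=0x62
[6] flags=1000 GE?F → skip
[7] flags=0010 → (cmp)
[8] flags=0010 VS?F → skip
[9] flags=0010 MI?F → skip

VAL = 0x62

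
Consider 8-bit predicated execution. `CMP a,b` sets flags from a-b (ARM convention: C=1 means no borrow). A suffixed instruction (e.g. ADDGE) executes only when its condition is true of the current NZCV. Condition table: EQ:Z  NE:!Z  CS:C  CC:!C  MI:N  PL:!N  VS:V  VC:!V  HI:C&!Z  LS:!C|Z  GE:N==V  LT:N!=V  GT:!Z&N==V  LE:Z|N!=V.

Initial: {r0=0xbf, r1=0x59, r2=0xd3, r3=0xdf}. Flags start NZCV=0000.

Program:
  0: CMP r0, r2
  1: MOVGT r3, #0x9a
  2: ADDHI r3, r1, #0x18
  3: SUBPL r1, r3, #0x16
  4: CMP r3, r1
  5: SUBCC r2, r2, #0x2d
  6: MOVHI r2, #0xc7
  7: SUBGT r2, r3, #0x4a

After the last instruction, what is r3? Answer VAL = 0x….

VAL = 0xdf

[0] flags=1000 → (cmp)
[1] flags=1000 GT?F → skip
[2] flags=1000 HI?F → skip
[3] flags=1000 PL?F → skip
[4] flags=1010 → (cmp)
[5] flags=1010 CC?F → skip
[6] flags=1010 HI?T → r2=0xc7
[7] flags=1010 GT?F → skip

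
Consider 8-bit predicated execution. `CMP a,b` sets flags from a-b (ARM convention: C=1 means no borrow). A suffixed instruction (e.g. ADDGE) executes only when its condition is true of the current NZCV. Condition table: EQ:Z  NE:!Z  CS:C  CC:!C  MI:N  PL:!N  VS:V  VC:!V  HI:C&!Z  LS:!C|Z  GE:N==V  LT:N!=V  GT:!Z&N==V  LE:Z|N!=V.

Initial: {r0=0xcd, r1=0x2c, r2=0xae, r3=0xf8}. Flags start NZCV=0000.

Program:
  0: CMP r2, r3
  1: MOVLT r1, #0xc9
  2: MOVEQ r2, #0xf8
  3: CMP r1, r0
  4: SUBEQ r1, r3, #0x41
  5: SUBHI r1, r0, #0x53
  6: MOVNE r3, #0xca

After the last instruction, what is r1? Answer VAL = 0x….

0: ✓ CMP  NZCV=1000
1: ✓ MOVLT  r1←0xc9
2: · MOVEQ
3: ✓ CMP  NZCV=1000
4: · SUBEQ
5: · SUBHI
6: ✓ MOVNE  r3←0xca

VAL = 0xc9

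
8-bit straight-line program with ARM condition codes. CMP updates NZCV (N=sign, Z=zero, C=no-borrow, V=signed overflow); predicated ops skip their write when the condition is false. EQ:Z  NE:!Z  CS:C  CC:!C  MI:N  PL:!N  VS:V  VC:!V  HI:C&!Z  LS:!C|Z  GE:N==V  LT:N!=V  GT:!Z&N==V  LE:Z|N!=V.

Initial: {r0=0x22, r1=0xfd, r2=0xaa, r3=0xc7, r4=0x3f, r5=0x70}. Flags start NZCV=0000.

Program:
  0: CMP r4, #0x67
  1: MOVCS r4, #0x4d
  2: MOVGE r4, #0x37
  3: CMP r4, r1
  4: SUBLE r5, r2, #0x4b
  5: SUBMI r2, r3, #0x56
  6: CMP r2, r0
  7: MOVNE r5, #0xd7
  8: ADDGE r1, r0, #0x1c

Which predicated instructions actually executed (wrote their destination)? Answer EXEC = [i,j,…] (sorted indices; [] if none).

EXEC = [7]

0: ✓ CMP  NZCV=1000
1: · MOVCS
2: · MOVGE
3: ✓ CMP  NZCV=0000
4: · SUBLE
5: · SUBMI
6: ✓ CMP  NZCV=1010
7: ✓ MOVNE  r5←0xd7
8: · ADDGE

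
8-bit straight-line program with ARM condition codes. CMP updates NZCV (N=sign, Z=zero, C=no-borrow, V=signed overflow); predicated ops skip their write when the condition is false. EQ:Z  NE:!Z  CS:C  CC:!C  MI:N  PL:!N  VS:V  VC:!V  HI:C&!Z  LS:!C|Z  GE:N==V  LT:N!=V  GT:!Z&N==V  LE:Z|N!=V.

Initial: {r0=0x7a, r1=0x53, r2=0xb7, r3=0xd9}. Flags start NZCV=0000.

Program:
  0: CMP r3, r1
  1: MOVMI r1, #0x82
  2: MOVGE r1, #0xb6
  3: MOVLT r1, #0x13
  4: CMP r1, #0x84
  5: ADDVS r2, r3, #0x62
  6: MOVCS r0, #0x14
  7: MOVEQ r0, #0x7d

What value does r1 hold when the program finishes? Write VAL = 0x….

VAL = 0x13

[0] flags=1010 → (cmp)
[1] flags=1010 MI?T → r1=0x82
[2] flags=1010 GE?F → skip
[3] flags=1010 LT?T → r1=0x13
[4] flags=1001 → (cmp)
[5] flags=1001 VS?T → r2=0x3b
[6] flags=1001 CS?F → skip
[7] flags=1001 EQ?F → skip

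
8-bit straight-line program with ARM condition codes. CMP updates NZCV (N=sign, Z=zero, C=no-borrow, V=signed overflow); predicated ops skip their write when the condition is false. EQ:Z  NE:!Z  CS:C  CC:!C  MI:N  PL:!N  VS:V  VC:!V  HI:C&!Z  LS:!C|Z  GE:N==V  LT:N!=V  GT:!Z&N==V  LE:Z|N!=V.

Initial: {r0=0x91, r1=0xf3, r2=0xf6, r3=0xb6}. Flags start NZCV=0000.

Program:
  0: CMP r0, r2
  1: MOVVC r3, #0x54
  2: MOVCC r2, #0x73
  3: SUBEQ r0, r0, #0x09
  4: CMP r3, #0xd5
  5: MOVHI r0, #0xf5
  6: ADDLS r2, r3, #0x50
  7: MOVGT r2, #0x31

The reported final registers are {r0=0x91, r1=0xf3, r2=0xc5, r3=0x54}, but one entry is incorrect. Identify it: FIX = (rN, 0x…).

FIX = (r2, 0x31)

0: ✓ CMP  NZCV=1000
1: ✓ MOVVC  r3←0x54
2: ✓ MOVCC  r2←0x73
3: · SUBEQ
4: ✓ CMP  NZCV=0000
5: · MOVHI
6: ✓ ADDLS  r2←0xa4
7: ✓ MOVGT  r2←0x31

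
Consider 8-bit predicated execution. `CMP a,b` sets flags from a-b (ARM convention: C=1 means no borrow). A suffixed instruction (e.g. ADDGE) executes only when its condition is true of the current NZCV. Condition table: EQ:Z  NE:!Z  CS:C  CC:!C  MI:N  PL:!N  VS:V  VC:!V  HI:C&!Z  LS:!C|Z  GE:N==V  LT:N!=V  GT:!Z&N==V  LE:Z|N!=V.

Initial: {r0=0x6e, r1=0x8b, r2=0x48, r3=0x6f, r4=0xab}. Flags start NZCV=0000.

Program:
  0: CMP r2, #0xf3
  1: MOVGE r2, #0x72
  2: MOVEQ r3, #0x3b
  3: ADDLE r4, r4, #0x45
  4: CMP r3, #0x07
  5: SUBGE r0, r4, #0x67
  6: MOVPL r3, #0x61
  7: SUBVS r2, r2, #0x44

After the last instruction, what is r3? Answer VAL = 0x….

0: ✓ CMP  NZCV=0000
1: ✓ MOVGE  r2←0x72
2: · MOVEQ
3: · ADDLE
4: ✓ CMP  NZCV=0010
5: ✓ SUBGE  r0←0x44
6: ✓ MOVPL  r3←0x61
7: · SUBVS

VAL = 0x61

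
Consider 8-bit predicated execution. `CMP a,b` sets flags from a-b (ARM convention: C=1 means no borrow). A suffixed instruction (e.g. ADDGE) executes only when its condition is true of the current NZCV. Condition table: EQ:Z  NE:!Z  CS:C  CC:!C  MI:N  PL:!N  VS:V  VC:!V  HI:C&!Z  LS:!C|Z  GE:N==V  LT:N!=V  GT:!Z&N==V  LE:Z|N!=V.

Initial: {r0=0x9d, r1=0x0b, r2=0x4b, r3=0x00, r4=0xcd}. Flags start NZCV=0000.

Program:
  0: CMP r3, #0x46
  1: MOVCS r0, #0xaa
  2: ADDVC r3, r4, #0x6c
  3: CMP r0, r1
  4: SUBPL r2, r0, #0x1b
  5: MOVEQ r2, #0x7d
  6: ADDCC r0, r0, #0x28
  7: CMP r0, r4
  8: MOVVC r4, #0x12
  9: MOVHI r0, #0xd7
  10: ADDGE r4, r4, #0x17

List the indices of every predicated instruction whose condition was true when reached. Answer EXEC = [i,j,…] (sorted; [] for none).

[0] flags=1000 → (cmp)
[1] flags=1000 CS?F → skip
[2] flags=1000 VC?T → r3=0x39
[3] flags=1010 → (cmp)
[4] flags=1010 PL?F → skip
[5] flags=1010 EQ?F → skip
[6] flags=1010 CC?F → skip
[7] flags=1000 → (cmp)
[8] flags=1000 VC?T → r4=0x12
[9] flags=1000 HI?F → skip
[10] flags=1000 GE?F → skip

EXEC = [2,8]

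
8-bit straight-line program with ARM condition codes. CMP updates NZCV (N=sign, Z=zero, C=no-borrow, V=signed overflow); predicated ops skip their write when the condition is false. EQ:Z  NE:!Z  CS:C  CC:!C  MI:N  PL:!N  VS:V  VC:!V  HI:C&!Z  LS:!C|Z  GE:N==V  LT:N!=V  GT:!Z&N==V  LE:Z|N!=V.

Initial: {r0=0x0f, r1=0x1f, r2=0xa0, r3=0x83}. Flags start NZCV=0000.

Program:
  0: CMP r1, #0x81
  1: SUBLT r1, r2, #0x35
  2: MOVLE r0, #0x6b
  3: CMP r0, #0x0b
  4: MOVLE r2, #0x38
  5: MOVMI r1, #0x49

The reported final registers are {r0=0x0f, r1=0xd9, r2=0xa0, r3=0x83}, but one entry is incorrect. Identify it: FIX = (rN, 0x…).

FIX = (r1, 0x1f)

0: ✓ CMP  NZCV=1001
1: · SUBLT
2: · MOVLE
3: ✓ CMP  NZCV=0010
4: · MOVLE
5: · MOVMI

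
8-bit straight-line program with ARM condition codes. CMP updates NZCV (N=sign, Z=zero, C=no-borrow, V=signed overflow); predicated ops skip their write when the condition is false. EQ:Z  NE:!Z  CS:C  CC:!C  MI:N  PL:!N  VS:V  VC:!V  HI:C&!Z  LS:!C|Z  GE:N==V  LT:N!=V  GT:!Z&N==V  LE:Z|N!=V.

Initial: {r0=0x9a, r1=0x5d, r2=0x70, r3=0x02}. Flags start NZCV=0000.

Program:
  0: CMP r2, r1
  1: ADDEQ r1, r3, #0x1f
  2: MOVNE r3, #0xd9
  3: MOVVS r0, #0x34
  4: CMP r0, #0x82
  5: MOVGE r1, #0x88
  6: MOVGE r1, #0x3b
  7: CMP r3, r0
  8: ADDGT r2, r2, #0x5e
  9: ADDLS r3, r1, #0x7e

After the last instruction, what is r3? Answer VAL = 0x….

VAL = 0xd9

0: ✓ CMP  NZCV=0010
1: · ADDEQ
2: ✓ MOVNE  r3←0xd9
3: · MOVVS
4: ✓ CMP  NZCV=0010
5: ✓ MOVGE  r1←0x88
6: ✓ MOVGE  r1←0x3b
7: ✓ CMP  NZCV=0010
8: ✓ ADDGT  r2←0xce
9: · ADDLS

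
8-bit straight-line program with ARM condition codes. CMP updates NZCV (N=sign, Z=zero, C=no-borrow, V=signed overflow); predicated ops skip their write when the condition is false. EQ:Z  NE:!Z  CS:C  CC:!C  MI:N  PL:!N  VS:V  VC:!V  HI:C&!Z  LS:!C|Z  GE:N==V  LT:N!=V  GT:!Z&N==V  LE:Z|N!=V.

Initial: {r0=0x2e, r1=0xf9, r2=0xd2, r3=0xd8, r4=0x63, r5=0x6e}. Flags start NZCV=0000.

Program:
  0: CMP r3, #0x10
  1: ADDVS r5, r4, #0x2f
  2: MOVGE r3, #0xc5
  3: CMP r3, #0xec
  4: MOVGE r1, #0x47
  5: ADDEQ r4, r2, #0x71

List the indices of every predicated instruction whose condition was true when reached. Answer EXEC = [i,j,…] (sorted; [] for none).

[0] flags=1010 → (cmp)
[1] flags=1010 VS?F → skip
[2] flags=1010 GE?F → skip
[3] flags=1000 → (cmp)
[4] flags=1000 GE?F → skip
[5] flags=1000 EQ?F → skip

EXEC = []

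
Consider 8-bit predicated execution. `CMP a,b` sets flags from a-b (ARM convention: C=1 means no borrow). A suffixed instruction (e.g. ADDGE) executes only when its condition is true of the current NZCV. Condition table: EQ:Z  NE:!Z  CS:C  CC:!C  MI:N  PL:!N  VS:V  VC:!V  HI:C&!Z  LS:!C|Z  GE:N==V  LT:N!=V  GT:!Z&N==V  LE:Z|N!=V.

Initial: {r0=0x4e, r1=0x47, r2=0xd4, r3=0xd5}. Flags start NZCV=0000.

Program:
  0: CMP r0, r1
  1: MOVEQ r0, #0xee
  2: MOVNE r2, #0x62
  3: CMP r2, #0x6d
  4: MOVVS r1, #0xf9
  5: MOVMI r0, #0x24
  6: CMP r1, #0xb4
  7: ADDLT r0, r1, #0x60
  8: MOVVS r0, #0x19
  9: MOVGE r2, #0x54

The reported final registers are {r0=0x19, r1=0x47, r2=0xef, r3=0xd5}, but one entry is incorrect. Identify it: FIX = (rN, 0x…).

FIX = (r2, 0x54)

0: ✓ CMP  NZCV=0010
1: · MOVEQ
2: ✓ MOVNE  r2←0x62
3: ✓ CMP  NZCV=1000
4: · MOVVS
5: ✓ MOVMI  r0←0x24
6: ✓ CMP  NZCV=1001
7: · ADDLT
8: ✓ MOVVS  r0←0x19
9: ✓ MOVGE  r2←0x54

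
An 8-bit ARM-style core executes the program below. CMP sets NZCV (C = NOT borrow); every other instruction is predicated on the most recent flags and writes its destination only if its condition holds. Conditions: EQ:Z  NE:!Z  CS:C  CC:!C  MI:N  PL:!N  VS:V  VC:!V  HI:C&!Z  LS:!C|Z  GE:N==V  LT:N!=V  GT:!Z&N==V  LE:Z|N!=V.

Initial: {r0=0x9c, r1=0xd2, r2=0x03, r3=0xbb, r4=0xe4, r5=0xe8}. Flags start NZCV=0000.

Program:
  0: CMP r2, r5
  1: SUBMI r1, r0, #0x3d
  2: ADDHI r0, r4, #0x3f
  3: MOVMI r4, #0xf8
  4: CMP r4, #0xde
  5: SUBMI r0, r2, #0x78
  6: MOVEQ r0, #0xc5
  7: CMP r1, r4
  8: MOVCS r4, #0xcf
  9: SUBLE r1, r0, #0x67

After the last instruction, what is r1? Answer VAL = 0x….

VAL = 0x35

[0] flags=0000 → (cmp)
[1] flags=0000 MI?F → skip
[2] flags=0000 HI?F → skip
[3] flags=0000 MI?F → skip
[4] flags=0010 → (cmp)
[5] flags=0010 MI?F → skip
[6] flags=0010 EQ?F → skip
[7] flags=1000 → (cmp)
[8] flags=1000 CS?F → skip
[9] flags=1000 LE?T → r1=0x35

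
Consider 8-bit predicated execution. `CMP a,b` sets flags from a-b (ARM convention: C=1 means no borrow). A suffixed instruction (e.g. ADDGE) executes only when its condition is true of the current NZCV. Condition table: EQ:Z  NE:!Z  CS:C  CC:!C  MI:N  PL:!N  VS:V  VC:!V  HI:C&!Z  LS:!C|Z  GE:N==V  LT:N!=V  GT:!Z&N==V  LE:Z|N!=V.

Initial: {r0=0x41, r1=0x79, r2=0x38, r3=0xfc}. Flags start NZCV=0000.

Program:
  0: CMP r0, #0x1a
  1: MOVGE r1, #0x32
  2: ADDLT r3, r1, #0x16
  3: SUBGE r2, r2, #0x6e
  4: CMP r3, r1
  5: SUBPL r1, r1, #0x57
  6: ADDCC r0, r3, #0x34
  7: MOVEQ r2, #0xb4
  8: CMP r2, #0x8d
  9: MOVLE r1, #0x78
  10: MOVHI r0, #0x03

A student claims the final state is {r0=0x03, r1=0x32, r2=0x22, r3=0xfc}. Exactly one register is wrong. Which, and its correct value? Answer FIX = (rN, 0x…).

FIX = (r2, 0xca)

[0] flags=0010 → (cmp)
[1] flags=0010 GE?T → r1=0x32
[2] flags=0010 LT?F → skip
[3] flags=0010 GE?T → r2=0xca
[4] flags=1010 → (cmp)
[5] flags=1010 PL?F → skip
[6] flags=1010 CC?F → skip
[7] flags=1010 EQ?F → skip
[8] flags=0010 → (cmp)
[9] flags=0010 LE?F → skip
[10] flags=0010 HI?T → r0=0x03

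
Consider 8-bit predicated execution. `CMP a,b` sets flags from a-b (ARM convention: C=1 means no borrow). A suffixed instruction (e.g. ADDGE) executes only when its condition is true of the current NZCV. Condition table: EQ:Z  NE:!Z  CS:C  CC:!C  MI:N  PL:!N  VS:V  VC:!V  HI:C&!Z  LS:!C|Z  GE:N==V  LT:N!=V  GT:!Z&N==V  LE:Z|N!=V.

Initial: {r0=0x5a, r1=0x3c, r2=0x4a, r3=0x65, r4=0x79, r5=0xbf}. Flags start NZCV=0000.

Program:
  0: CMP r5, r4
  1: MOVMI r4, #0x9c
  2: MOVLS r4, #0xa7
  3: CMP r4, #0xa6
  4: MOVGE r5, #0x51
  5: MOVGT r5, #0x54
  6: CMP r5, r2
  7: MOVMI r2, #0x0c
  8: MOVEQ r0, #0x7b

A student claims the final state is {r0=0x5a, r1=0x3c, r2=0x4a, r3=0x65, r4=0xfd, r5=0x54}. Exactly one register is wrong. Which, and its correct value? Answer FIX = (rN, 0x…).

FIX = (r4, 0x79)

[0] flags=0011 → (cmp)
[1] flags=0011 MI?F → skip
[2] flags=0011 LS?F → skip
[3] flags=1001 → (cmp)
[4] flags=1001 GE?T → r5=0x51
[5] flags=1001 GT?T → r5=0x54
[6] flags=0010 → (cmp)
[7] flags=0010 MI?F → skip
[8] flags=0010 EQ?F → skip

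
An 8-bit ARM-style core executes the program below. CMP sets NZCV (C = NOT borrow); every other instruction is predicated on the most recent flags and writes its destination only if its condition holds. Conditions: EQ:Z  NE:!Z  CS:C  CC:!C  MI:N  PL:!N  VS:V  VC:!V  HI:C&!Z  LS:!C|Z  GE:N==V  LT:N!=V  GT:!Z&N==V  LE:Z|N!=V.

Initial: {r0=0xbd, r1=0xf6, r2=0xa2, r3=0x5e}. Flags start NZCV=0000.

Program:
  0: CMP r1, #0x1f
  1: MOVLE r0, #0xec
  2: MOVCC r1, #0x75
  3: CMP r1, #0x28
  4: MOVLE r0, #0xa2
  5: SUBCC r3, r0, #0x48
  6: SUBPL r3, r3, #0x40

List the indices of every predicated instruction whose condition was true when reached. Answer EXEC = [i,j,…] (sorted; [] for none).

EXEC = [1,4]

[0] flags=1010 → (cmp)
[1] flags=1010 LE?T → r0=0xec
[2] flags=1010 CC?F → skip
[3] flags=1010 → (cmp)
[4] flags=1010 LE?T → r0=0xa2
[5] flags=1010 CC?F → skip
[6] flags=1010 PL?F → skip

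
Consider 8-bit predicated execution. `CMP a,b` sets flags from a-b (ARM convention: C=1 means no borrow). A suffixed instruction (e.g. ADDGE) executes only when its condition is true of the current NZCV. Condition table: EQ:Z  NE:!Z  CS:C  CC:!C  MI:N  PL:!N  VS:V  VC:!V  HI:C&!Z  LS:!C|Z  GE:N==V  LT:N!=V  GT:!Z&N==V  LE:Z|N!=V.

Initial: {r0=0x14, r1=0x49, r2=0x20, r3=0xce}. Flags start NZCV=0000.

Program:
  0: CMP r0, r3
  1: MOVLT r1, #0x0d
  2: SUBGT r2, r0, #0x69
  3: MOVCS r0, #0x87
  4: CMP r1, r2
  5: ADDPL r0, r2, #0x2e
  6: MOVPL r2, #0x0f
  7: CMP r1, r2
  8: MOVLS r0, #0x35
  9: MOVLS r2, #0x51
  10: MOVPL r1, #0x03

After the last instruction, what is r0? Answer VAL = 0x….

0: ✓ CMP  NZCV=0000
1: · MOVLT
2: ✓ SUBGT  r2←0xab
3: · MOVCS
4: ✓ CMP  NZCV=1001
5: · ADDPL
6: · MOVPL
7: ✓ CMP  NZCV=1001
8: ✓ MOVLS  r0←0x35
9: ✓ MOVLS  r2←0x51
10: · MOVPL

VAL = 0x35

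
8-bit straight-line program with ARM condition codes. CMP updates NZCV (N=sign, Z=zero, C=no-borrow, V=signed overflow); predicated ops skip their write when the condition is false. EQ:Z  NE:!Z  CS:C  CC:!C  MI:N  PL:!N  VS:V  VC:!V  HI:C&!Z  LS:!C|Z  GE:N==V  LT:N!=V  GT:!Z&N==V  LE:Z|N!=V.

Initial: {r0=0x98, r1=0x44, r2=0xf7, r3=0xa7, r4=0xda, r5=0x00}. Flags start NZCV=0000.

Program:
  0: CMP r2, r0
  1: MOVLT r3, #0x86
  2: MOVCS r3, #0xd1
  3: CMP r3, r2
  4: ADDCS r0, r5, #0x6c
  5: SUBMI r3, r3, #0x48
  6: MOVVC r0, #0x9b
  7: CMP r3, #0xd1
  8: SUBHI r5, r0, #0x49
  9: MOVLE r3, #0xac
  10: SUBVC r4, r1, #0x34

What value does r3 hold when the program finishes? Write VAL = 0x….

VAL = 0xac

0: ✓ CMP  NZCV=0010
1: · MOVLT
2: ✓ MOVCS  r3←0xd1
3: ✓ CMP  NZCV=1000
4: · ADDCS
5: ✓ SUBMI  r3←0x89
6: ✓ MOVVC  r0←0x9b
7: ✓ CMP  NZCV=1000
8: · SUBHI
9: ✓ MOVLE  r3←0xac
10: ✓ SUBVC  r4←0x10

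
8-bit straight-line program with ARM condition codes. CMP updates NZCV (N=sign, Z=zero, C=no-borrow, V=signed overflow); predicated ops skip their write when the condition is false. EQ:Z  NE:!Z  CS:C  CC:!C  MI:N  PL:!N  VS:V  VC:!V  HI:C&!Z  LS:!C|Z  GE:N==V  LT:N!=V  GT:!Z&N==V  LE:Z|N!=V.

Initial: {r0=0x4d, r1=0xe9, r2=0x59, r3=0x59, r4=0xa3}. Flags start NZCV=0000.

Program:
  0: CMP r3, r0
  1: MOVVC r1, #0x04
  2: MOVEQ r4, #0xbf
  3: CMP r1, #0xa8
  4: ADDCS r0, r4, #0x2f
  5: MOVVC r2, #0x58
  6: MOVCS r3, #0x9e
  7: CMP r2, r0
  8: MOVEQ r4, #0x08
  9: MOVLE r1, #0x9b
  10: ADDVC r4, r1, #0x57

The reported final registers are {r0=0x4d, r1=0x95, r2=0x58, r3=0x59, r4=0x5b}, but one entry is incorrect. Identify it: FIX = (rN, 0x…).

FIX = (r1, 0x04)

0: ✓ CMP  NZCV=0010
1: ✓ MOVVC  r1←0x04
2: · MOVEQ
3: ✓ CMP  NZCV=0000
4: · ADDCS
5: ✓ MOVVC  r2←0x58
6: · MOVCS
7: ✓ CMP  NZCV=0010
8: · MOVEQ
9: · MOVLE
10: ✓ ADDVC  r4←0x5b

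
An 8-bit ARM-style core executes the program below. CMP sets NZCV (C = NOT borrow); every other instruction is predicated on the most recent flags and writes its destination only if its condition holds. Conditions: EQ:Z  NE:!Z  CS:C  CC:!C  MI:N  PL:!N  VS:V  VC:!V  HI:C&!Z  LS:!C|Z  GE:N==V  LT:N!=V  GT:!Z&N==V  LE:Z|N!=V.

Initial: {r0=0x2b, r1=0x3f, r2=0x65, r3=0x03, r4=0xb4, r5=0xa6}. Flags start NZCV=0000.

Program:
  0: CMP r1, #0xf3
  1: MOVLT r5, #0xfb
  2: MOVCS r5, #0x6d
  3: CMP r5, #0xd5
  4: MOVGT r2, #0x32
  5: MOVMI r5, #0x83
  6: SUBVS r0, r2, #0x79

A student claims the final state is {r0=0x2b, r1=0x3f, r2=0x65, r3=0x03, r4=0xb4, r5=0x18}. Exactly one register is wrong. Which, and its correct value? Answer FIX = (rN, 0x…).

FIX = (r5, 0x83)

0: ✓ CMP  NZCV=0000
1: · MOVLT
2: · MOVCS
3: ✓ CMP  NZCV=1000
4: · MOVGT
5: ✓ MOVMI  r5←0x83
6: · SUBVS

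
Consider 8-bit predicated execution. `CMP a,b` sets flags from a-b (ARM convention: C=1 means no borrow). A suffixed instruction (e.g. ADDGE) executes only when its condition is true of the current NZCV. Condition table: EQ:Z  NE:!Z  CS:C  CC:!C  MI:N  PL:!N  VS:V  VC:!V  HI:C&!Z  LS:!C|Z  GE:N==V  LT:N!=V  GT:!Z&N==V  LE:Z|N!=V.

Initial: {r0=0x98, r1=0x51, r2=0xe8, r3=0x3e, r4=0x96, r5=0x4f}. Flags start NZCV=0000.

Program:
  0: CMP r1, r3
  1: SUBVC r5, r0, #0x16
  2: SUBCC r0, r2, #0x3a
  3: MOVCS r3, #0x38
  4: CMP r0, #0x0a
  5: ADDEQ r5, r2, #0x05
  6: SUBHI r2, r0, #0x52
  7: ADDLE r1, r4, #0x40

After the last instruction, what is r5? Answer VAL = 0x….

VAL = 0x82

[0] flags=0010 → (cmp)
[1] flags=0010 VC?T → r5=0x82
[2] flags=0010 CC?F → skip
[3] flags=0010 CS?T → r3=0x38
[4] flags=1010 → (cmp)
[5] flags=1010 EQ?F → skip
[6] flags=1010 HI?T → r2=0x46
[7] flags=1010 LE?T → r1=0xd6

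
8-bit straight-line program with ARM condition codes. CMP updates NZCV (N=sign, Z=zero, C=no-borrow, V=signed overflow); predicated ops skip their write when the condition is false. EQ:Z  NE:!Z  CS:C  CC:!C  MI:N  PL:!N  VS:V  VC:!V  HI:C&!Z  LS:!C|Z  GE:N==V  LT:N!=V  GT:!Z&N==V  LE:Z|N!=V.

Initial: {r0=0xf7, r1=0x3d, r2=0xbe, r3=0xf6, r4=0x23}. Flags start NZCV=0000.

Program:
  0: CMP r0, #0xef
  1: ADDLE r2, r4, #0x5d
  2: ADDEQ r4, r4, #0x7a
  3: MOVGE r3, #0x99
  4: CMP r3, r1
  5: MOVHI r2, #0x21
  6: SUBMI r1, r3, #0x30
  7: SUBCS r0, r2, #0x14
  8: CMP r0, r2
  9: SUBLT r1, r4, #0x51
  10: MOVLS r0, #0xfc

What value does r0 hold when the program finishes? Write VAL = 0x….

VAL = 0xfc

0: ✓ CMP  NZCV=0010
1: · ADDLE
2: · ADDEQ
3: ✓ MOVGE  r3←0x99
4: ✓ CMP  NZCV=0011
5: ✓ MOVHI  r2←0x21
6: · SUBMI
7: ✓ SUBCS  r0←0x0d
8: ✓ CMP  NZCV=1000
9: ✓ SUBLT  r1←0xd2
10: ✓ MOVLS  r0←0xfc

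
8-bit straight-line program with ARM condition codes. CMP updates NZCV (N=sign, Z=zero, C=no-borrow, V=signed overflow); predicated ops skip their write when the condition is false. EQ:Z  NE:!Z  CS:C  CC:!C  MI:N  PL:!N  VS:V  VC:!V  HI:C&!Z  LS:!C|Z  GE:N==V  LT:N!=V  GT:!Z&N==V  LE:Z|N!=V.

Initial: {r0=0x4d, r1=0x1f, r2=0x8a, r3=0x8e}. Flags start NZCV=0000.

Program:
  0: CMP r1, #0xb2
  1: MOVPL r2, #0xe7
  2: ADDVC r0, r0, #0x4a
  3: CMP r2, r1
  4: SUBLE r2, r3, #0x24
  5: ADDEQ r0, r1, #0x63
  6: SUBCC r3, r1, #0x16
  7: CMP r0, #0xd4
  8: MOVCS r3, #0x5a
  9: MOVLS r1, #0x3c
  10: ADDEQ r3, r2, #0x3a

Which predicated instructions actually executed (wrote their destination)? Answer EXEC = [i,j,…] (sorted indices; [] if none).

[0] flags=0000 → (cmp)
[1] flags=0000 PL?T → r2=0xe7
[2] flags=0000 VC?T → r0=0x97
[3] flags=1010 → (cmp)
[4] flags=1010 LE?T → r2=0x6a
[5] flags=1010 EQ?F → skip
[6] flags=1010 CC?F → skip
[7] flags=1000 → (cmp)
[8] flags=1000 CS?F → skip
[9] flags=1000 LS?T → r1=0x3c
[10] flags=1000 EQ?F → skip

EXEC = [1,2,4,9]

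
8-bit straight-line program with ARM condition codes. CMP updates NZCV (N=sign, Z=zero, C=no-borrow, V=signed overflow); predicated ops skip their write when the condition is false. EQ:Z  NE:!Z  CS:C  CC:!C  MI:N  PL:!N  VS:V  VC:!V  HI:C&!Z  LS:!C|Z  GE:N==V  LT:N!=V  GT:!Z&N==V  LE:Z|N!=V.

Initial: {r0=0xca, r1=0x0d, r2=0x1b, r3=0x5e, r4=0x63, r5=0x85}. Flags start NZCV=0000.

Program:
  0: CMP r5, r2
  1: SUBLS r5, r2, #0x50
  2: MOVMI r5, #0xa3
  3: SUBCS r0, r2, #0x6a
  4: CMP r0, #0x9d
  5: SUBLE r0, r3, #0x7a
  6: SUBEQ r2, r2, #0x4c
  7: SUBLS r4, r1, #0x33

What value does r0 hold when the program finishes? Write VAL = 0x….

VAL = 0xb1

0: ✓ CMP  NZCV=0011
1: · SUBLS
2: · MOVMI
3: ✓ SUBCS  r0←0xb1
4: ✓ CMP  NZCV=0010
5: · SUBLE
6: · SUBEQ
7: · SUBLS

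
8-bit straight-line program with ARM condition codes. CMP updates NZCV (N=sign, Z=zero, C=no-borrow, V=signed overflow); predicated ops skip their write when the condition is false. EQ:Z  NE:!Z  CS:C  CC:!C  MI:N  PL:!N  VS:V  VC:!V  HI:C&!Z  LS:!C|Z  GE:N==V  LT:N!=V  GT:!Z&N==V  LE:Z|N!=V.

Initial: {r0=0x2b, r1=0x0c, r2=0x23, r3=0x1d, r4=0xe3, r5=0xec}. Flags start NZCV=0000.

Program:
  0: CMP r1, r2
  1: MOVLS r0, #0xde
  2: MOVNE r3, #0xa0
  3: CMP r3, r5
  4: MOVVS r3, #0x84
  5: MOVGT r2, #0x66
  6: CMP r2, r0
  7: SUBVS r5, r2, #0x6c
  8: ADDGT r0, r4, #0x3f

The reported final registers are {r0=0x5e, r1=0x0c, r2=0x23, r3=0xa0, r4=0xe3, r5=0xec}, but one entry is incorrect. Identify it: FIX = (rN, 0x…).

[0] flags=1000 → (cmp)
[1] flags=1000 LS?T → r0=0xde
[2] flags=1000 NE?T → r3=0xa0
[3] flags=1000 → (cmp)
[4] flags=1000 VS?F → skip
[5] flags=1000 GT?F → skip
[6] flags=0000 → (cmp)
[7] flags=0000 VS?F → skip
[8] flags=0000 GT?T → r0=0x22

FIX = (r0, 0x22)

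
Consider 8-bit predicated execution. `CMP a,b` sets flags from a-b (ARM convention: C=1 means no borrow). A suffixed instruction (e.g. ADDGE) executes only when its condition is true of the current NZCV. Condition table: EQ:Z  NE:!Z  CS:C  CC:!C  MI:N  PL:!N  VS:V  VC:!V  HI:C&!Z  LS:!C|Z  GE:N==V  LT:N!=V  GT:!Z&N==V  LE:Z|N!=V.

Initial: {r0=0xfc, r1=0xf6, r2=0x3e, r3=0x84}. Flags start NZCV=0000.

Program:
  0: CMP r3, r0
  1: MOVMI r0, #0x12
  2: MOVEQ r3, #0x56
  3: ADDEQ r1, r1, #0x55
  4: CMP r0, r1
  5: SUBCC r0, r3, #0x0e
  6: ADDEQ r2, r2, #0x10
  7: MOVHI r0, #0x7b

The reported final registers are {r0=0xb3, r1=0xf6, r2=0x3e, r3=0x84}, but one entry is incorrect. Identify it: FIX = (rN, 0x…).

FIX = (r0, 0x76)

0: ✓ CMP  NZCV=1000
1: ✓ MOVMI  r0←0x12
2: · MOVEQ
3: · ADDEQ
4: ✓ CMP  NZCV=0000
5: ✓ SUBCC  r0←0x76
6: · ADDEQ
7: · MOVHI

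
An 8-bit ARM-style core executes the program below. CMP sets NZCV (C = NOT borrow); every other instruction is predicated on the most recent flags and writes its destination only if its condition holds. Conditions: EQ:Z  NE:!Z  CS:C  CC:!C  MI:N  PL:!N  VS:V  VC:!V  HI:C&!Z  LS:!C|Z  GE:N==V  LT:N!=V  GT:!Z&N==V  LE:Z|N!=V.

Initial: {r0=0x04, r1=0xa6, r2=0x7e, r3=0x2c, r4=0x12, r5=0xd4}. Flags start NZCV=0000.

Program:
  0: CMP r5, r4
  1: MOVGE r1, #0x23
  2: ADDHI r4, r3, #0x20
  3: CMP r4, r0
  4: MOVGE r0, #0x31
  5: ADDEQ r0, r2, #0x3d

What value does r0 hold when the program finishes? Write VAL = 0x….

[0] flags=1010 → (cmp)
[1] flags=1010 GE?F → skip
[2] flags=1010 HI?T → r4=0x4c
[3] flags=0010 → (cmp)
[4] flags=0010 GE?T → r0=0x31
[5] flags=0010 EQ?F → skip

VAL = 0x31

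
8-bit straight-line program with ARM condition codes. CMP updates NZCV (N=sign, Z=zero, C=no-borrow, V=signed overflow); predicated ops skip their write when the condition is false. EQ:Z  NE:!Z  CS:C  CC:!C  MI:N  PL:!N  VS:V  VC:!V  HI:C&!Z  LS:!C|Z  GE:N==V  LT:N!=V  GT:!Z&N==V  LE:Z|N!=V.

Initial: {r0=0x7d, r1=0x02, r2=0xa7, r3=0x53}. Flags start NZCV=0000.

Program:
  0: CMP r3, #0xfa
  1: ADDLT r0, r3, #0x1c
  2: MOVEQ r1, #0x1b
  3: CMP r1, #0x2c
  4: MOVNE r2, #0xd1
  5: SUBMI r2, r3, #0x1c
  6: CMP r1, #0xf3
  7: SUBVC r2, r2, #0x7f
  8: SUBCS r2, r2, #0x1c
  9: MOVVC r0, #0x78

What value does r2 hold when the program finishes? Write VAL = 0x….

VAL = 0xb8

0: ✓ CMP  NZCV=0000
1: · ADDLT
2: · MOVEQ
3: ✓ CMP  NZCV=1000
4: ✓ MOVNE  r2←0xd1
5: ✓ SUBMI  r2←0x37
6: ✓ CMP  NZCV=0000
7: ✓ SUBVC  r2←0xb8
8: · SUBCS
9: ✓ MOVVC  r0←0x78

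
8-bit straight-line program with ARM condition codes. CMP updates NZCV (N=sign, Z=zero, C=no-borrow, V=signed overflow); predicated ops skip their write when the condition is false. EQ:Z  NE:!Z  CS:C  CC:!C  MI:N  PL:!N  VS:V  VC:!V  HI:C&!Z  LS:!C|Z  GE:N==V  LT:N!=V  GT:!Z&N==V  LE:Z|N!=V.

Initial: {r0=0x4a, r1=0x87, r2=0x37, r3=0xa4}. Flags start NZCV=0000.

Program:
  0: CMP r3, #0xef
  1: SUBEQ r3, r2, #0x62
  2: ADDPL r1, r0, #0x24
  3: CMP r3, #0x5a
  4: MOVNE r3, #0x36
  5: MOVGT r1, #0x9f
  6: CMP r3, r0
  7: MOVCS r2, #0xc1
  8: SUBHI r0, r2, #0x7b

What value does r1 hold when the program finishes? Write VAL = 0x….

0: ✓ CMP  NZCV=1000
1: · SUBEQ
2: · ADDPL
3: ✓ CMP  NZCV=0011
4: ✓ MOVNE  r3←0x36
5: · MOVGT
6: ✓ CMP  NZCV=1000
7: · MOVCS
8: · SUBHI

VAL = 0x87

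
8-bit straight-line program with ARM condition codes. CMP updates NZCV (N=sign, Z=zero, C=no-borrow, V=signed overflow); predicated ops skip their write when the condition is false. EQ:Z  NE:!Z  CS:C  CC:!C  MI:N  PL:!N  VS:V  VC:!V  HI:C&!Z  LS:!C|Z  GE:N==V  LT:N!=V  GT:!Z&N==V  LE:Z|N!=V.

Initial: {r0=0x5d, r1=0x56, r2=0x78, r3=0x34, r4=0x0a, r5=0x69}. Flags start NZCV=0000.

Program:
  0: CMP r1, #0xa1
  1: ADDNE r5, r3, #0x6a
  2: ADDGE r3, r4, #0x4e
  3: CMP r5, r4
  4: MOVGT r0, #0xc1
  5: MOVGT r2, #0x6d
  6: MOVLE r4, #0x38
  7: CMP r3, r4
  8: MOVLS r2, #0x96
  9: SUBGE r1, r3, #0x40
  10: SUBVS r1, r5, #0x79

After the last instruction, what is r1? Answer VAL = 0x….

[0] flags=1001 → (cmp)
[1] flags=1001 NE?T → r5=0x9e
[2] flags=1001 GE?T → r3=0x58
[3] flags=1010 → (cmp)
[4] flags=1010 GT?F → skip
[5] flags=1010 GT?F → skip
[6] flags=1010 LE?T → r4=0x38
[7] flags=0010 → (cmp)
[8] flags=0010 LS?F → skip
[9] flags=0010 GE?T → r1=0x18
[10] flags=0010 VS?F → skip

VAL = 0x18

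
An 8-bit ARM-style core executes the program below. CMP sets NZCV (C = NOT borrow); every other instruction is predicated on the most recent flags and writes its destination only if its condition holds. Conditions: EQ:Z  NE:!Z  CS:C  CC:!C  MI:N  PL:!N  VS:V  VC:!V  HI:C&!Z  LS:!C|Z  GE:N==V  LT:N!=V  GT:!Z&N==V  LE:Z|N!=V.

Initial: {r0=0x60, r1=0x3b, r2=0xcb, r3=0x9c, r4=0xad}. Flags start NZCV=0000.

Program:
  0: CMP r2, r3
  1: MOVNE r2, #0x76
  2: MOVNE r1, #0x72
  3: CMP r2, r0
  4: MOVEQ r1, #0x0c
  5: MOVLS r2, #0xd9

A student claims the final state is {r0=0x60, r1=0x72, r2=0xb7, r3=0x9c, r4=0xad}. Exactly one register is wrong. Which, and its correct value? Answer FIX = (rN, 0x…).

[0] flags=0010 → (cmp)
[1] flags=0010 NE?T → r2=0x76
[2] flags=0010 NE?T → r1=0x72
[3] flags=0010 → (cmp)
[4] flags=0010 EQ?F → skip
[5] flags=0010 LS?F → skip

FIX = (r2, 0x76)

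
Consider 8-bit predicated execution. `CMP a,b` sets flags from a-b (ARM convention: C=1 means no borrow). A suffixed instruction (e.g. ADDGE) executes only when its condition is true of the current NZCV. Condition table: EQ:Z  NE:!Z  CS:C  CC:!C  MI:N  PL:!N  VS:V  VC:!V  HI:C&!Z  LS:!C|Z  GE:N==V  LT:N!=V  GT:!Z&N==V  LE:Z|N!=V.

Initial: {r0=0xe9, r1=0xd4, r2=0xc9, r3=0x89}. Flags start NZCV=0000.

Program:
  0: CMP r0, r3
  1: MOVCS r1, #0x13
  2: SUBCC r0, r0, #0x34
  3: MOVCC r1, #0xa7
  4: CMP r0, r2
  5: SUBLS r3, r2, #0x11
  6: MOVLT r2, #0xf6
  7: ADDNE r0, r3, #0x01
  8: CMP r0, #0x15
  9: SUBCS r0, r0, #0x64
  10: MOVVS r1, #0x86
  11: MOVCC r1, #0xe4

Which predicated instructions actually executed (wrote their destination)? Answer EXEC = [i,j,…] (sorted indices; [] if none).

0: ✓ CMP  NZCV=0010
1: ✓ MOVCS  r1←0x13
2: · SUBCC
3: · MOVCC
4: ✓ CMP  NZCV=0010
5: · SUBLS
6: · MOVLT
7: ✓ ADDNE  r0←0x8a
8: ✓ CMP  NZCV=0011
9: ✓ SUBCS  r0←0x26
10: ✓ MOVVS  r1←0x86
11: · MOVCC

EXEC = [1,7,9,10]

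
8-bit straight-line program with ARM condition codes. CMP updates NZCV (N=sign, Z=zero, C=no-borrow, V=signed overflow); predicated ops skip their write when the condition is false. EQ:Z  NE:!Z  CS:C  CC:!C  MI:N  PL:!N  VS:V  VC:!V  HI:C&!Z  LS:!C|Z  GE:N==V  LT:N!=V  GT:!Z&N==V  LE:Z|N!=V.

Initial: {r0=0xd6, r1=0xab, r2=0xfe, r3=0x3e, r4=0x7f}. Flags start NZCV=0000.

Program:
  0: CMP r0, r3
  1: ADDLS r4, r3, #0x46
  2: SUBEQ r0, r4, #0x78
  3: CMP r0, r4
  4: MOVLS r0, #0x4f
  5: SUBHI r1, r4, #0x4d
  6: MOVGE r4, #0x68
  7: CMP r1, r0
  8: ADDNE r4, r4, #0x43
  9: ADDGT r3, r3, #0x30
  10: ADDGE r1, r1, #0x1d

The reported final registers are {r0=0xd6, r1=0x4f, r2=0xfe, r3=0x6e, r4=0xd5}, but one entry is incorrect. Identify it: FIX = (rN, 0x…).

FIX = (r4, 0xc2)

0: ✓ CMP  NZCV=1010
1: · ADDLS
2: · SUBEQ
3: ✓ CMP  NZCV=0011
4: · MOVLS
5: ✓ SUBHI  r1←0x32
6: · MOVGE
7: ✓ CMP  NZCV=0000
8: ✓ ADDNE  r4←0xc2
9: ✓ ADDGT  r3←0x6e
10: ✓ ADDGE  r1←0x4f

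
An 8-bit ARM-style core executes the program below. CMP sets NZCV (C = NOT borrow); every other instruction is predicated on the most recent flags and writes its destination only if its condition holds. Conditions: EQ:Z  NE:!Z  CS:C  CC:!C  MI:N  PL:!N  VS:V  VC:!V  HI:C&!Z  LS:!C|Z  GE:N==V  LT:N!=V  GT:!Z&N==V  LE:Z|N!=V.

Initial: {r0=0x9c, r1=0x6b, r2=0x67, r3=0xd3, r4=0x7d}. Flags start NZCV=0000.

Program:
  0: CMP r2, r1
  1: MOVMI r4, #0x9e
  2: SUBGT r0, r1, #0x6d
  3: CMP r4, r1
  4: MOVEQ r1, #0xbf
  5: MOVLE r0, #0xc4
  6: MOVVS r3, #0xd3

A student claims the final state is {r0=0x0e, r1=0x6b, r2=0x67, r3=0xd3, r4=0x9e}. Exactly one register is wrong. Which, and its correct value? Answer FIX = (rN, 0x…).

FIX = (r0, 0xc4)

0: ✓ CMP  NZCV=1000
1: ✓ MOVMI  r4←0x9e
2: · SUBGT
3: ✓ CMP  NZCV=0011
4: · MOVEQ
5: ✓ MOVLE  r0←0xc4
6: ✓ MOVVS  r3←0xd3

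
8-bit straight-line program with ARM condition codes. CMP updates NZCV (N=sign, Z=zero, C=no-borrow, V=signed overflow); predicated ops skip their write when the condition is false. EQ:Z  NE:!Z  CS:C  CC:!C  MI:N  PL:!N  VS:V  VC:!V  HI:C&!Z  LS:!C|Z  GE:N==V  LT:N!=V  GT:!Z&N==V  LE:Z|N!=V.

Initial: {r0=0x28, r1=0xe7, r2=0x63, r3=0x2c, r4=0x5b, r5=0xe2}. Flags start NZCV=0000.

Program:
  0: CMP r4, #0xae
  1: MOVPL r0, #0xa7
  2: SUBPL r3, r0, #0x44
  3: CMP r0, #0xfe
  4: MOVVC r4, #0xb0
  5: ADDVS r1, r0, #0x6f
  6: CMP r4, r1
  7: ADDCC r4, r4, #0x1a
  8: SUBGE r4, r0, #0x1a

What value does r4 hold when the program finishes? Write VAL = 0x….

VAL = 0xca

0: ✓ CMP  NZCV=1001
1: · MOVPL
2: · SUBPL
3: ✓ CMP  NZCV=0000
4: ✓ MOVVC  r4←0xb0
5: · ADDVS
6: ✓ CMP  NZCV=1000
7: ✓ ADDCC  r4←0xca
8: · SUBGE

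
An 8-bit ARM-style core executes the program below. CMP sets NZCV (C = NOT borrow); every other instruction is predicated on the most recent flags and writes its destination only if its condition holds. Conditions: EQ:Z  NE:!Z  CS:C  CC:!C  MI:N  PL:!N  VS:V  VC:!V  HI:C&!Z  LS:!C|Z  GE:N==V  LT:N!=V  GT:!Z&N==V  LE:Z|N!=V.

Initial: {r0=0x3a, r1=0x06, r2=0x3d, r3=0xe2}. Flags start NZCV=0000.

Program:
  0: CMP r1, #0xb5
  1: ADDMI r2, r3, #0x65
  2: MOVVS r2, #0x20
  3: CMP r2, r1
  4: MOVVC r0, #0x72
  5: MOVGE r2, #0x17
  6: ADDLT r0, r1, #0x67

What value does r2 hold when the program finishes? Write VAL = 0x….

[0] flags=0000 → (cmp)
[1] flags=0000 MI?F → skip
[2] flags=0000 VS?F → skip
[3] flags=0010 → (cmp)
[4] flags=0010 VC?T → r0=0x72
[5] flags=0010 GE?T → r2=0x17
[6] flags=0010 LT?F → skip

VAL = 0x17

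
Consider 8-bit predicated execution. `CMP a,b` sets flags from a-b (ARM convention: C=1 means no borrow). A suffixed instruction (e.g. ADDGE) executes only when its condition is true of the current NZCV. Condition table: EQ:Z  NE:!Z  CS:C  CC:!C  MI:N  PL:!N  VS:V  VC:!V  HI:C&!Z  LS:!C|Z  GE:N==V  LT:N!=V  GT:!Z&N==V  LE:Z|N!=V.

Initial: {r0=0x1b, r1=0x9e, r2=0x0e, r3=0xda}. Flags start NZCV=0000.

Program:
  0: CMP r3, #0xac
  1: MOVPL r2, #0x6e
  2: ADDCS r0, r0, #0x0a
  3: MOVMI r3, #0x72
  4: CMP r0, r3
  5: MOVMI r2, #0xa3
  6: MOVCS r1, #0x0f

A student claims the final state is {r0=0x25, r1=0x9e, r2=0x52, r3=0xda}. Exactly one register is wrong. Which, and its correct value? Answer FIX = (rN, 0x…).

FIX = (r2, 0x6e)

0: ✓ CMP  NZCV=0010
1: ✓ MOVPL  r2←0x6e
2: ✓ ADDCS  r0←0x25
3: · MOVMI
4: ✓ CMP  NZCV=0000
5: · MOVMI
6: · MOVCS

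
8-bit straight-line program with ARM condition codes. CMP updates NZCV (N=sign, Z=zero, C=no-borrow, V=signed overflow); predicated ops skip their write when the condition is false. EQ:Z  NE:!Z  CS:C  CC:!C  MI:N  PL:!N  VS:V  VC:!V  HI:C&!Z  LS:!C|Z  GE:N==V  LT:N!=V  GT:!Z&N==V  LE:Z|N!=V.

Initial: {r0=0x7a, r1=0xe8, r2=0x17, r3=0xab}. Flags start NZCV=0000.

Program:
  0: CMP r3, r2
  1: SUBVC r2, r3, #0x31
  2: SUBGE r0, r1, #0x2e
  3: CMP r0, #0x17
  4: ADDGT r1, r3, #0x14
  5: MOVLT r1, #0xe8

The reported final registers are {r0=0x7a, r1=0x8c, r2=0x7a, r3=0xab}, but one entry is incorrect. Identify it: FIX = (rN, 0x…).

FIX = (r1, 0xbf)

0: ✓ CMP  NZCV=1010
1: ✓ SUBVC  r2←0x7a
2: · SUBGE
3: ✓ CMP  NZCV=0010
4: ✓ ADDGT  r1←0xbf
5: · MOVLT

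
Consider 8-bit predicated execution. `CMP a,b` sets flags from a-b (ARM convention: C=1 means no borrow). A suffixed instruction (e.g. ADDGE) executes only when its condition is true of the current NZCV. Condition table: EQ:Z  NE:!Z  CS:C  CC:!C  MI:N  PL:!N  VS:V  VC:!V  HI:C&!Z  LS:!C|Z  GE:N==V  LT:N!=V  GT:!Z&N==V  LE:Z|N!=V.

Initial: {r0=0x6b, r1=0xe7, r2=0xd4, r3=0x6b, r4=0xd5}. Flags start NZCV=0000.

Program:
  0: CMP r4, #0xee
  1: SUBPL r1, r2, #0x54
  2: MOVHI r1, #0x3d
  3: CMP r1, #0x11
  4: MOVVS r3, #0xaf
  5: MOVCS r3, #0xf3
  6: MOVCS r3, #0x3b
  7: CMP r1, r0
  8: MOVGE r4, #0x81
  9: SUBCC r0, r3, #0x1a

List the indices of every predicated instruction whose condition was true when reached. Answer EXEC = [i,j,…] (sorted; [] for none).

EXEC = [5,6]

0: ✓ CMP  NZCV=1000
1: · SUBPL
2: · MOVHI
3: ✓ CMP  NZCV=1010
4: · MOVVS
5: ✓ MOVCS  r3←0xf3
6: ✓ MOVCS  r3←0x3b
7: ✓ CMP  NZCV=0011
8: · MOVGE
9: · SUBCC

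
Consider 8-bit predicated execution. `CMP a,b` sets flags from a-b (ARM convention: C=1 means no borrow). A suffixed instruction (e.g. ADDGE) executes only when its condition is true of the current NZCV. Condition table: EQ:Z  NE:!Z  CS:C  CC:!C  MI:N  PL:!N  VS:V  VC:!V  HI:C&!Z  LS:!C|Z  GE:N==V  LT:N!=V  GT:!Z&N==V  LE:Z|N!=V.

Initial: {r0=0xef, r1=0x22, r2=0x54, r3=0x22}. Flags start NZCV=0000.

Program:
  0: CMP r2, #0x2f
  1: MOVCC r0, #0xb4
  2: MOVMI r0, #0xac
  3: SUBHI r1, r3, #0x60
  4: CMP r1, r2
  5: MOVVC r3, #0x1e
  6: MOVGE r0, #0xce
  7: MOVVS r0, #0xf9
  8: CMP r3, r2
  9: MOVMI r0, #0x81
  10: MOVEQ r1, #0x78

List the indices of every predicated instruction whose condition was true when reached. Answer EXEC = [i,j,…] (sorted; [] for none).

EXEC = [3,7,9]

[0] flags=0010 → (cmp)
[1] flags=0010 CC?F → skip
[2] flags=0010 MI?F → skip
[3] flags=0010 HI?T → r1=0xc2
[4] flags=0011 → (cmp)
[5] flags=0011 VC?F → skip
[6] flags=0011 GE?F → skip
[7] flags=0011 VS?T → r0=0xf9
[8] flags=1000 → (cmp)
[9] flags=1000 MI?T → r0=0x81
[10] flags=1000 EQ?F → skip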